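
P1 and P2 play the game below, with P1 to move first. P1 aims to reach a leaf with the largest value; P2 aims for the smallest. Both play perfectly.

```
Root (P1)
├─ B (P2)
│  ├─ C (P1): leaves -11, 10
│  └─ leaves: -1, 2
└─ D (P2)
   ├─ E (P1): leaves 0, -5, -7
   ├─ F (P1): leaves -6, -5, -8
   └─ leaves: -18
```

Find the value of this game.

C (P1): max(-11, 10) = 10
B (P2): min(10, -1, 2) = -1
E (P1): max(0, -5, -7) = 0
F (P1): max(-6, -5, -8) = -5
D (P2): min(0, -5, -18) = -18
Root (P1): max(-1, -18) = -1

-1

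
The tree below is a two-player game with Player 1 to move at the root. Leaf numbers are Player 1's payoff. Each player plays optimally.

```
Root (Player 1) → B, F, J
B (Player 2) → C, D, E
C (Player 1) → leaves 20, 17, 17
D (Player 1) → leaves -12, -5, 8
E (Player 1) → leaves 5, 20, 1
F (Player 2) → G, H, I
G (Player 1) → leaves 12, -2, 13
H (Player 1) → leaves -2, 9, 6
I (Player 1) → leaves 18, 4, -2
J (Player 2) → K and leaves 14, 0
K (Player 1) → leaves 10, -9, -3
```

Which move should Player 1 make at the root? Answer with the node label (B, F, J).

C (Player 1): max(20, 17, 17) = 20
D (Player 1): max(-12, -5, 8) = 8
E (Player 1): max(5, 20, 1) = 20
B (Player 2): min(20, 8, 20) = 8
G (Player 1): max(12, -2, 13) = 13
H (Player 1): max(-2, 9, 6) = 9
I (Player 1): max(18, 4, -2) = 18
F (Player 2): min(13, 9, 18) = 9
K (Player 1): max(10, -9, -3) = 10
J (Player 2): min(10, 14, 0) = 0
Root (Player 1): max(8, 9, 0) = 9
Player 1 picks the child with the highest value: F (value 9).

F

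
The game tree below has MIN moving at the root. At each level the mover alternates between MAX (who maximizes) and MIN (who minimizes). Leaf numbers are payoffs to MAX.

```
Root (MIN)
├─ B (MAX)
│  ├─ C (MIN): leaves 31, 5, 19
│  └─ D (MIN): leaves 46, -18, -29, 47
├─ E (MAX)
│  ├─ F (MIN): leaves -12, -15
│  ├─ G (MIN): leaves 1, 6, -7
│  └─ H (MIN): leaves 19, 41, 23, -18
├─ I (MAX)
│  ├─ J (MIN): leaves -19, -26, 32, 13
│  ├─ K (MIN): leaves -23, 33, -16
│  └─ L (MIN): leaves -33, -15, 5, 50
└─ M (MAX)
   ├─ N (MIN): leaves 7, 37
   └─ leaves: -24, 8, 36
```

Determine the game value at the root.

-23

C (MIN): min(31, 5, 19) = 5
D (MIN): min(46, -18, -29, 47) = -29
B (MAX): max(5, -29) = 5
F (MIN): min(-12, -15) = -15
G (MIN): min(1, 6, -7) = -7
H (MIN): min(19, 41, 23, -18) = -18
E (MAX): max(-15, -7, -18) = -7
J (MIN): min(-19, -26, 32, 13) = -26
K (MIN): min(-23, 33, -16) = -23
L (MIN): min(-33, -15, 5, 50) = -33
I (MAX): max(-26, -23, -33) = -23
N (MIN): min(7, 37) = 7
M (MAX): max(7, -24, 8, 36) = 36
Root (MIN): min(5, -7, -23, 36) = -23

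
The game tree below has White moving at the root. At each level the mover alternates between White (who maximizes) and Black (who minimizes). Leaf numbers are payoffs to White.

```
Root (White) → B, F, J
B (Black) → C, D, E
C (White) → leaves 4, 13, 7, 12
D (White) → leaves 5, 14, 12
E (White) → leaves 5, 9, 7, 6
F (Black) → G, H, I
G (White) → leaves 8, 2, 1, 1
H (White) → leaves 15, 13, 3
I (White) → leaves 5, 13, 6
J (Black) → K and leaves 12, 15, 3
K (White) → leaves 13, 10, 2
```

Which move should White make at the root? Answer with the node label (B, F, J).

C (White): max(4, 13, 7, 12) = 13
D (White): max(5, 14, 12) = 14
E (White): max(5, 9, 7, 6) = 9
B (Black): min(13, 14, 9) = 9
G (White): max(8, 2, 1, 1) = 8
H (White): max(15, 13, 3) = 15
I (White): max(5, 13, 6) = 13
F (Black): min(8, 15, 13) = 8
K (White): max(13, 10, 2) = 13
J (Black): min(13, 12, 15, 3) = 3
Root (White): max(9, 8, 3) = 9
White picks the child with the highest value: B (value 9).

B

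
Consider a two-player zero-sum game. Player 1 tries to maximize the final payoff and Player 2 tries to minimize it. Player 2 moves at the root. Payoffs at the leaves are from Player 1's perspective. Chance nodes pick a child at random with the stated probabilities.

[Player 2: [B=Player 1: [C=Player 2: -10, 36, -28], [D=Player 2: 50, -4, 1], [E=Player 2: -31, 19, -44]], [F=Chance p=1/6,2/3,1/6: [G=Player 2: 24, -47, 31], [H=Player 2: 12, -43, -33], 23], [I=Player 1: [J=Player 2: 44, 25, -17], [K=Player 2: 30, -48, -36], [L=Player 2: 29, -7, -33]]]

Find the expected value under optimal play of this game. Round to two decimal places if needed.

C (Player 2): min(-10, 36, -28) = -28
D (Player 2): min(50, -4, 1) = -4
E (Player 2): min(-31, 19, -44) = -44
B (Player 1): max(-28, -4, -44) = -4
G (Player 2): min(24, -47, 31) = -47
H (Player 2): min(12, -43, -33) = -43
F (Chance): 1/6·-47 + 2/3·-43 + 1/6·23 = -32.67
J (Player 2): min(44, 25, -17) = -17
K (Player 2): min(30, -48, -36) = -48
L (Player 2): min(29, -7, -33) = -33
I (Player 1): max(-17, -48, -33) = -17
Root (Player 2): min(-4, -32.67, -17) = -32.67

-32.67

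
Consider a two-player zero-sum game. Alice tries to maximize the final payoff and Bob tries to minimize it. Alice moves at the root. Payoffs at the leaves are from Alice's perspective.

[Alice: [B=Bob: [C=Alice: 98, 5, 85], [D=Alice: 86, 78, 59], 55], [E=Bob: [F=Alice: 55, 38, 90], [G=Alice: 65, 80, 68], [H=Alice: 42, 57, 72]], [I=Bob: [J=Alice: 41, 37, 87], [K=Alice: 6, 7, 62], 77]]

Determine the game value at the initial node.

72

C (Alice): max(98, 5, 85) = 98
D (Alice): max(86, 78, 59) = 86
B (Bob): min(98, 86, 55) = 55
F (Alice): max(55, 38, 90) = 90
G (Alice): max(65, 80, 68) = 80
H (Alice): max(42, 57, 72) = 72
E (Bob): min(90, 80, 72) = 72
J (Alice): max(41, 37, 87) = 87
K (Alice): max(6, 7, 62) = 62
I (Bob): min(87, 62, 77) = 62
Root (Alice): max(55, 72, 62) = 72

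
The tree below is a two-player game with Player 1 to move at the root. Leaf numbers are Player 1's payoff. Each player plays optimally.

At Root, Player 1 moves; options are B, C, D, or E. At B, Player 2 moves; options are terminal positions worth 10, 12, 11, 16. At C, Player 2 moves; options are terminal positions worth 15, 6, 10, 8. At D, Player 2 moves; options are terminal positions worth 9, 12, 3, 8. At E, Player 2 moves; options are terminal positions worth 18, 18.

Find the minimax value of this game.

B (Player 2): min(10, 12, 11, 16) = 10
C (Player 2): min(15, 6, 10, 8) = 6
D (Player 2): min(9, 12, 3, 8) = 3
E (Player 2): min(18, 18) = 18
Root (Player 1): max(10, 6, 3, 18) = 18

18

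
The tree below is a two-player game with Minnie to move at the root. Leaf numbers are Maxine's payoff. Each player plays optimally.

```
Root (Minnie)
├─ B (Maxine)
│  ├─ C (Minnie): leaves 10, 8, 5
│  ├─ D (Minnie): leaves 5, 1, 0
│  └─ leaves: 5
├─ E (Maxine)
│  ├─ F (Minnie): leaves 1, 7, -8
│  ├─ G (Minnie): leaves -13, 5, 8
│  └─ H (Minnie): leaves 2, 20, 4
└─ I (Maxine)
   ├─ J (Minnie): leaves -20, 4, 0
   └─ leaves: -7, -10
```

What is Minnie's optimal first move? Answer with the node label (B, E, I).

I

C (Minnie): min(10, 8, 5) = 5
D (Minnie): min(5, 1, 0) = 0
B (Maxine): max(5, 0, 5) = 5
F (Minnie): min(1, 7, -8) = -8
G (Minnie): min(-13, 5, 8) = -13
H (Minnie): min(2, 20, 4) = 2
E (Maxine): max(-8, -13, 2) = 2
J (Minnie): min(-20, 4, 0) = -20
I (Maxine): max(-20, -7, -10) = -7
Root (Minnie): min(5, 2, -7) = -7
Minnie picks the child with the lowest value: I (value -7).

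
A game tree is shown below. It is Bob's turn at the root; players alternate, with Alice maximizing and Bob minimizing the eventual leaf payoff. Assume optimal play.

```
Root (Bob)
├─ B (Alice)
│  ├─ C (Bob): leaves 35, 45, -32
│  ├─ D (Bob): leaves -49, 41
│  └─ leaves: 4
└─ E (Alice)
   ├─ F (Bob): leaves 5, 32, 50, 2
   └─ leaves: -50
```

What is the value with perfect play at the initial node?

C (Bob): min(35, 45, -32) = -32
D (Bob): min(-49, 41) = -49
B (Alice): max(-32, -49, 4) = 4
F (Bob): min(5, 32, 50, 2) = 2
E (Alice): max(2, -50) = 2
Root (Bob): min(4, 2) = 2

2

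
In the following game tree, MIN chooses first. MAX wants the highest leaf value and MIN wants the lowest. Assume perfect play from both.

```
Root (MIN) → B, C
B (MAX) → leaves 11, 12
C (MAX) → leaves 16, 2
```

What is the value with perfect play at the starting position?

12

B (MAX): max(11, 12) = 12
C (MAX): max(16, 2) = 16
Root (MIN): min(12, 16) = 12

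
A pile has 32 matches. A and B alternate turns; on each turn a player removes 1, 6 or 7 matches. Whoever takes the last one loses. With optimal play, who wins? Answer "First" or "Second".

i:   0  1  2  3  4  5  6  7  8  9 10 11 12 13 14 15 16 17 18 19 20 21 22 23 24 25 26 27 28 29 30 31 32
     W  L  W  L  W  L  W  W  W  W  W  W  W  L  W  L  W  L  W  W  W  W  W  W  W  L  W  L  W  L  W  W  W
Position 32 is W, so the first player wins.

First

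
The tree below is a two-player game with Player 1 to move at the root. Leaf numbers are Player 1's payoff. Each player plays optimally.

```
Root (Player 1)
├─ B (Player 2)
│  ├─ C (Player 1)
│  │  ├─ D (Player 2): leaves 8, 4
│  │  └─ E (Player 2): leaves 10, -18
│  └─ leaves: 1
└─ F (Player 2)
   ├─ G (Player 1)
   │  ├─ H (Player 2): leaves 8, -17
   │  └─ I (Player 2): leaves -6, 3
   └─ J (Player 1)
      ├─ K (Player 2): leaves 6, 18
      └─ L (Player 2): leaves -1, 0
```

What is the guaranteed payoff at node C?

4

D: min(8, 4) = 4
E: min(10, -18) = -18
C: max(4, -18) = 4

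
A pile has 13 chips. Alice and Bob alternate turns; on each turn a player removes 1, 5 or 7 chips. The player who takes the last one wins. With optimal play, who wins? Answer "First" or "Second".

Positions where the player to move wins (W) vs loses (L):
i:   0  1  2  3  4  5  6  7  8  9 10 11 12 13
     L  W  L  W  L  W  L  W  L  W  L  W  L  W
Position 13 is W, so the first player wins.

First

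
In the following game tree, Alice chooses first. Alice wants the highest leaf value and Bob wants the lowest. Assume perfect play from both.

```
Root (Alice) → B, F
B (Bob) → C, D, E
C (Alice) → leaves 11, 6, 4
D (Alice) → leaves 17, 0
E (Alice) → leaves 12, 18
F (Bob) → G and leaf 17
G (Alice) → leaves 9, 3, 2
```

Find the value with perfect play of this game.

11

C (Alice): max(11, 6, 4) = 11
D (Alice): max(17, 0) = 17
E (Alice): max(12, 18) = 18
B (Bob): min(11, 17, 18) = 11
G (Alice): max(9, 3, 2) = 9
F (Bob): min(9, 17) = 9
Root (Alice): max(11, 9) = 11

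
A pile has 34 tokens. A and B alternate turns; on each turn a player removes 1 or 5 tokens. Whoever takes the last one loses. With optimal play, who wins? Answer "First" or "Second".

i:   0  1  2  3  4  5  6  7  8  9 10 11 12 13 14 15 16 17 18 19 20 21 22 23 24 25 26 27 28 29 30 31 32 33 34
     W  L  W  L  W  L  W  L  W  L  W  L  W  L  W  L  W  L  W  L  W  L  W  L  W  L  W  L  W  L  W  L  W  L  W
Position 34 is W, so the first player wins.

First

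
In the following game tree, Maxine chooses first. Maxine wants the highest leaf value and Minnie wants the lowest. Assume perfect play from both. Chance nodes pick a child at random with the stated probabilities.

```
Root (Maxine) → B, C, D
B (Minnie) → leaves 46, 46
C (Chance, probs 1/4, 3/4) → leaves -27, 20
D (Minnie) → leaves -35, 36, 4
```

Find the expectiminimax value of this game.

46

B (Minnie): min(46, 46) = 46
C (Chance): 1/4·-27 + 3/4·20 = 8.25
D (Minnie): min(-35, 36, 4) = -35
Root (Maxine): max(46, 8.25, -35) = 46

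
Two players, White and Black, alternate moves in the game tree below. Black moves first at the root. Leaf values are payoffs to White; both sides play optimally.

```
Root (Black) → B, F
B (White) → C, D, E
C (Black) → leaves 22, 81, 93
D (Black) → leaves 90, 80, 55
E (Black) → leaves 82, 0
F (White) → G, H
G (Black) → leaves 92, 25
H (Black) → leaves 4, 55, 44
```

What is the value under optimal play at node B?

55

C: min(22, 81, 93) = 22
D: min(90, 80, 55) = 55
E: min(82, 0) = 0
B: max(22, 55, 0) = 55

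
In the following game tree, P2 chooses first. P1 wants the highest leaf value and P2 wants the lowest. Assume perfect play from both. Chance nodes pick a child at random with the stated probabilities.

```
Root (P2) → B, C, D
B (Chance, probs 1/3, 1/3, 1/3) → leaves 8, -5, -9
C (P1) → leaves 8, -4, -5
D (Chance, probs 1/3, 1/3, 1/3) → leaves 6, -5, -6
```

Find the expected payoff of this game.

-2

B (Chance): 1/3·8 + 1/3·-5 + 1/3·-9 = -2
C (P1): max(8, -4, -5) = 8
D (Chance): 1/3·6 + 1/3·-5 + 1/3·-6 = -1.67
Root (P2): min(-2, 8, -1.67) = -2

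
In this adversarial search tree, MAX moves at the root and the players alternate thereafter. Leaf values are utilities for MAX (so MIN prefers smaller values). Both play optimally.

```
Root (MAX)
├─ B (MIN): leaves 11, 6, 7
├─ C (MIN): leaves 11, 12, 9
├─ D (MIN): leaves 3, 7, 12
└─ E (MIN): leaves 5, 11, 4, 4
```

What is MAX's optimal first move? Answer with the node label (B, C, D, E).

B (MIN): min(11, 6, 7) = 6
C (MIN): min(11, 12, 9) = 9
D (MIN): min(3, 7, 12) = 3
E (MIN): min(5, 11, 4, 4) = 4
Root (MAX): max(6, 9, 3, 4) = 9
MAX picks the child with the highest value: C (value 9).

C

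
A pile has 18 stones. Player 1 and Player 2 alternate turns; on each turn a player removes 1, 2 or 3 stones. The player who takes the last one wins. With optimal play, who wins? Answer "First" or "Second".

Positions where the player to move wins (W) vs loses (L):
i:   0  1  2  3  4  5  6  7  8  9 10 11 12 13 14 15 16 17 18
     L  W  W  W  L  W  W  W  L  W  W  W  L  W  W  W  L  W  W
Position 18 is W, so the first player wins.

First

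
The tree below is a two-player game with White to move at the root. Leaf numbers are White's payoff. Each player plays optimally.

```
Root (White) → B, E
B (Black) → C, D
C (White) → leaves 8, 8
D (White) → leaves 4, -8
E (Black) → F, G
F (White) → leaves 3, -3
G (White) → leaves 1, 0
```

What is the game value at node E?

1

F: max(3, -3) = 3
G: max(1, 0) = 1
E: min(3, 1) = 1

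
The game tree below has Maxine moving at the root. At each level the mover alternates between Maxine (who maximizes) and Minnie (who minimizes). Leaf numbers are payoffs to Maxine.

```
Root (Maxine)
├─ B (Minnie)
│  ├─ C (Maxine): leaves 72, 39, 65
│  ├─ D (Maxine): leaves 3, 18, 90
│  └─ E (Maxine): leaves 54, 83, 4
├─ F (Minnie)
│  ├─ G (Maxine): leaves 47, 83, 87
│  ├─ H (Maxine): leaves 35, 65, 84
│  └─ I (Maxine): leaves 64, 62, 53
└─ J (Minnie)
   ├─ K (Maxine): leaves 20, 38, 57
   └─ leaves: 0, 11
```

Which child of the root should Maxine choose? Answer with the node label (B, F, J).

C (Maxine): max(72, 39, 65) = 72
D (Maxine): max(3, 18, 90) = 90
E (Maxine): max(54, 83, 4) = 83
B (Minnie): min(72, 90, 83) = 72
G (Maxine): max(47, 83, 87) = 87
H (Maxine): max(35, 65, 84) = 84
I (Maxine): max(64, 62, 53) = 64
F (Minnie): min(87, 84, 64) = 64
K (Maxine): max(20, 38, 57) = 57
J (Minnie): min(57, 0, 11) = 0
Root (Maxine): max(72, 64, 0) = 72
Maxine picks the child with the highest value: B (value 72).

B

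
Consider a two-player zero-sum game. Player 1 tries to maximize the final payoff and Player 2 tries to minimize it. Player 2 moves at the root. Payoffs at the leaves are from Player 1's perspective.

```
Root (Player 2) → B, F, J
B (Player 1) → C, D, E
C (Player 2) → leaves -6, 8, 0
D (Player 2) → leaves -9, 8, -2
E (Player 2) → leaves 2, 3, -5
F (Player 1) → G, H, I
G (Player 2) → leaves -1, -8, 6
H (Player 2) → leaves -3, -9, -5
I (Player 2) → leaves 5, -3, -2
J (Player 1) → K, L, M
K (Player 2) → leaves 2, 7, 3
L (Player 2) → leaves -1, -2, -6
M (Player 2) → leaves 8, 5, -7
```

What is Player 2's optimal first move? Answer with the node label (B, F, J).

C (Player 2): min(-6, 8, 0) = -6
D (Player 2): min(-9, 8, -2) = -9
E (Player 2): min(2, 3, -5) = -5
B (Player 1): max(-6, -9, -5) = -5
G (Player 2): min(-1, -8, 6) = -8
H (Player 2): min(-3, -9, -5) = -9
I (Player 2): min(5, -3, -2) = -3
F (Player 1): max(-8, -9, -3) = -3
K (Player 2): min(2, 7, 3) = 2
L (Player 2): min(-1, -2, -6) = -6
M (Player 2): min(8, 5, -7) = -7
J (Player 1): max(2, -6, -7) = 2
Root (Player 2): min(-5, -3, 2) = -5
Player 2 picks the child with the lowest value: B (value -5).

B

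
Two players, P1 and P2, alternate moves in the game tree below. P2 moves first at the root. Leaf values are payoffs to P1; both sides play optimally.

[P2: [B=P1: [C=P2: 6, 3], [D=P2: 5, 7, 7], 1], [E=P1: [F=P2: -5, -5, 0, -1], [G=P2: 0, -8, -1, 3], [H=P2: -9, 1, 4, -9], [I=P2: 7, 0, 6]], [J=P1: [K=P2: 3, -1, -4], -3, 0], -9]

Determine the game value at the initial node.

-9

C (P2): min(6, 3) = 3
D (P2): min(5, 7, 7) = 5
B (P1): max(3, 5, 1) = 5
F (P2): min(-5, -5, 0, -1) = -5
G (P2): min(0, -8, -1, 3) = -8
H (P2): min(-9, 1, 4, -9) = -9
I (P2): min(7, 0, 6) = 0
E (P1): max(-5, -8, -9, 0) = 0
K (P2): min(3, -1, -4) = -4
J (P1): max(-4, -3, 0) = 0
Root (P2): min(5, 0, 0, -9) = -9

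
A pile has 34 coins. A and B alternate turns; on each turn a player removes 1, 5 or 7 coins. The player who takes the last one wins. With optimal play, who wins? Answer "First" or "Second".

Second

i:   0  1  2  3  4  5  6  7  8  9 10 11 12 13 14 15 16 17 18 19 20 21 22 23 24 25 26 27 28 29 30 31 32 33 34
     L  W  L  W  L  W  L  W  L  W  L  W  L  W  L  W  L  W  L  W  L  W  L  W  L  W  L  W  L  W  L  W  L  W  L
Position 34 is L, so the second player wins.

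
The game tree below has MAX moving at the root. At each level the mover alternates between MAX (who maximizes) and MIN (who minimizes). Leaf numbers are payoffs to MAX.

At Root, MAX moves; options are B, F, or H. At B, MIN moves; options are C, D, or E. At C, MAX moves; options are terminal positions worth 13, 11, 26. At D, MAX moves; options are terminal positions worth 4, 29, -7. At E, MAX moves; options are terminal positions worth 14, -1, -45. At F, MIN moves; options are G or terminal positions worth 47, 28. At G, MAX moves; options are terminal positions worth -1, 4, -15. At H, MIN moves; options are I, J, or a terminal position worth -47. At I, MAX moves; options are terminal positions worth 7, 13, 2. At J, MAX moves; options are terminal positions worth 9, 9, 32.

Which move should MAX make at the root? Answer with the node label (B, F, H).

B

C (MAX): max(13, 11, 26) = 26
D (MAX): max(4, 29, -7) = 29
E (MAX): max(14, -1, -45) = 14
B (MIN): min(26, 29, 14) = 14
G (MAX): max(-1, 4, -15) = 4
F (MIN): min(4, 47, 28) = 4
I (MAX): max(7, 13, 2) = 13
J (MAX): max(9, 9, 32) = 32
H (MIN): min(13, 32, -47) = -47
Root (MAX): max(14, 4, -47) = 14
MAX picks the child with the highest value: B (value 14).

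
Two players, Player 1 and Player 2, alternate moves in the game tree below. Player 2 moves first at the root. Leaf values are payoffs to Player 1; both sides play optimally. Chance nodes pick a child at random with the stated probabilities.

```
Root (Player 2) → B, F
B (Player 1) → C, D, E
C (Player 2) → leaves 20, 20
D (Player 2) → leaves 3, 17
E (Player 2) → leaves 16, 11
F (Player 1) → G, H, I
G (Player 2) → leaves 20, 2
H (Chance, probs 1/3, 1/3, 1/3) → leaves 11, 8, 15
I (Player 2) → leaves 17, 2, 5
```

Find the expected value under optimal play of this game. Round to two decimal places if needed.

11.33

C (Player 2): min(20, 20) = 20
D (Player 2): min(3, 17) = 3
E (Player 2): min(16, 11) = 11
B (Player 1): max(20, 3, 11) = 20
G (Player 2): min(20, 2) = 2
H (Chance): 1/3·11 + 1/3·8 + 1/3·15 = 11.33
I (Player 2): min(17, 2, 5) = 2
F (Player 1): max(2, 11.33, 2) = 11.33
Root (Player 2): min(20, 11.33) = 11.33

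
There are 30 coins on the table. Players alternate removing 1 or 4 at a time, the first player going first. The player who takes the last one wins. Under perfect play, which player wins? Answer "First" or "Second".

i:   0  1  2  3  4  5  6  7  8  9 10 11 12 13 14 15 16 17 18 19 20 21 22 23 24 25 26 27 28 29 30
     L  W  L  W  W  L  W  L  W  W  L  W  L  W  W  L  W  L  W  W  L  W  L  W  W  L  W  L  W  W  L
Position 30 is L, so the second player wins.

Second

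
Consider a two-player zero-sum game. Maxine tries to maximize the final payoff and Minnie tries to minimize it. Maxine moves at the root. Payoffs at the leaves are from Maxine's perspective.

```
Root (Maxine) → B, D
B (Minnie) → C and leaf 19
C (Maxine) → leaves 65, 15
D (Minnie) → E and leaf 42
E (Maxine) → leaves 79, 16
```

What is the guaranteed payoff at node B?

C: max(65, 15) = 65
B: min(65, 19) = 19

19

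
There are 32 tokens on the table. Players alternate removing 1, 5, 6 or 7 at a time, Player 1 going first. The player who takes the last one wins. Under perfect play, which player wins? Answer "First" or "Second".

Positions where the player to move wins (W) vs loses (L):
i:   0  1  2  3  4  5  6  7  8  9 10 11 12 13 14 15 16 17 18 19 20 21 22 23 24 25 26 27 28 29 30 31 32
     L  W  L  W  L  W  W  W  W  W  W  W  L  W  L  W  L  W  W  W  W  W  W  W  L  W  L  W  L  W  W  W  W
Position 32 is W, so the first player wins.

First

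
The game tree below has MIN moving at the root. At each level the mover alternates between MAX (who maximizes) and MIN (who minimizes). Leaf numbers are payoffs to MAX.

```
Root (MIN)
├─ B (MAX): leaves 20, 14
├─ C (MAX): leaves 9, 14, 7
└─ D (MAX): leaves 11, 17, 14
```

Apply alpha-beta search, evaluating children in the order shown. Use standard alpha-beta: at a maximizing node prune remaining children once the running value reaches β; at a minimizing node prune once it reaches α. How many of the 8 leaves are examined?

7

B [α=-∞,β=+∞]: v=20
C [α=-∞,β=20]: v=14
D [α=-∞,β=14]: v=17 after child 2 ≥ β → β-cutoff, skip 1
Root [α=-∞,β=+∞]: v=14
Leaves evaluated: 7 of 8.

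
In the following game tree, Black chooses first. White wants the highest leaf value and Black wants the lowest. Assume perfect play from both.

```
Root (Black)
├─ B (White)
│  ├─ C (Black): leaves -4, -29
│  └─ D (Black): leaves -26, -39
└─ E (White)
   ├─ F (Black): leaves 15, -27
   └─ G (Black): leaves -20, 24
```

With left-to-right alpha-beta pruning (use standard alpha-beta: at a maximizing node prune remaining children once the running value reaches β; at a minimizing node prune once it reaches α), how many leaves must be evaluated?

6

C [α=-∞,β=+∞]: v=-29
D [α=-29,β=+∞]: v=-39
B [α=-∞,β=+∞]: v=-29
F [α=-∞,β=-29]: v=-27
E [α=-∞,β=-29]: v=-27 after child 1 ≥ β → β-cutoff, skip 1
Root [α=-∞,β=+∞]: v=-29
Leaves evaluated: 6 of 8.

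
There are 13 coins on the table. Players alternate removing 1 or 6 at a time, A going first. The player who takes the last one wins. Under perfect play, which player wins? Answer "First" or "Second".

Compute winning (W) and losing (L) positions by backward induction:
i:   0  1  2  3  4  5  6  7  8  9 10 11 12 13
     L  W  L  W  L  W  W  L  W  L  W  L  W  W
Position 13 is W, so the first player wins.

First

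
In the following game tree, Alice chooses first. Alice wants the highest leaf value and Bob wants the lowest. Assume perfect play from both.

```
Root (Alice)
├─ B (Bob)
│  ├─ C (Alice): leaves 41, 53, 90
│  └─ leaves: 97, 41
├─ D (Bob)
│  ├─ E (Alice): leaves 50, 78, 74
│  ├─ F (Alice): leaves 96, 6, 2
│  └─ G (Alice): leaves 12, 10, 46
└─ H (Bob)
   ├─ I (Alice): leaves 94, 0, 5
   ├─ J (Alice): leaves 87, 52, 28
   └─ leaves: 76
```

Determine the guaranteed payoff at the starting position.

C (Alice): max(41, 53, 90) = 90
B (Bob): min(90, 97, 41) = 41
E (Alice): max(50, 78, 74) = 78
F (Alice): max(96, 6, 2) = 96
G (Alice): max(12, 10, 46) = 46
D (Bob): min(78, 96, 46) = 46
I (Alice): max(94, 0, 5) = 94
J (Alice): max(87, 52, 28) = 87
H (Bob): min(94, 87, 76) = 76
Root (Alice): max(41, 46, 76) = 76

76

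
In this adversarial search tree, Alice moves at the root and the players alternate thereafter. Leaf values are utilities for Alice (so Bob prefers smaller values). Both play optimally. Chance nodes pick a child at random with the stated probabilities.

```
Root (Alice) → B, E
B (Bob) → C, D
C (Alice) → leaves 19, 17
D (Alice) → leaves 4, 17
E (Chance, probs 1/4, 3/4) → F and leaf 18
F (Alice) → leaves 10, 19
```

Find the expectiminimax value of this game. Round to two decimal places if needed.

18.25

C (Alice): max(19, 17) = 19
D (Alice): max(4, 17) = 17
B (Bob): min(19, 17) = 17
F (Alice): max(10, 19) = 19
E (Chance): 1/4·19 + 3/4·18 = 18.25
Root (Alice): max(17, 18.25) = 18.25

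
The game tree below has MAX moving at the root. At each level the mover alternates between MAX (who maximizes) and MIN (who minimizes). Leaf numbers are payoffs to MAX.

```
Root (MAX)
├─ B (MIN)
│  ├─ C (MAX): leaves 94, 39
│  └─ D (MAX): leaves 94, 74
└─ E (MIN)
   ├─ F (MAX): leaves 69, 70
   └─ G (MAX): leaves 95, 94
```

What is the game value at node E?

F: max(69, 70) = 70
G: max(95, 94) = 95
E: min(70, 95) = 70

70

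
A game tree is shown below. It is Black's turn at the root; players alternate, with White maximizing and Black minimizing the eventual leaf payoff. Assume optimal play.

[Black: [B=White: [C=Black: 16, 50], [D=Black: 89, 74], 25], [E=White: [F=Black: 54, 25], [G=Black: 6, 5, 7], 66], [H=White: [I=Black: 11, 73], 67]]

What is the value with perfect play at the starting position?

66

C (Black): min(16, 50) = 16
D (Black): min(89, 74) = 74
B (White): max(16, 74, 25) = 74
F (Black): min(54, 25) = 25
G (Black): min(6, 5, 7) = 5
E (White): max(25, 5, 66) = 66
I (Black): min(11, 73) = 11
H (White): max(11, 67) = 67
Root (Black): min(74, 66, 67) = 66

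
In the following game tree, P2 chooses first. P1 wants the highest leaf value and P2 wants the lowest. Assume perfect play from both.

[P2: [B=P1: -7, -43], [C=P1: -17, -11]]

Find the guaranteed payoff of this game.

-11

B (P1): max(-7, -43) = -7
C (P1): max(-17, -11) = -11
Root (P2): min(-7, -11) = -11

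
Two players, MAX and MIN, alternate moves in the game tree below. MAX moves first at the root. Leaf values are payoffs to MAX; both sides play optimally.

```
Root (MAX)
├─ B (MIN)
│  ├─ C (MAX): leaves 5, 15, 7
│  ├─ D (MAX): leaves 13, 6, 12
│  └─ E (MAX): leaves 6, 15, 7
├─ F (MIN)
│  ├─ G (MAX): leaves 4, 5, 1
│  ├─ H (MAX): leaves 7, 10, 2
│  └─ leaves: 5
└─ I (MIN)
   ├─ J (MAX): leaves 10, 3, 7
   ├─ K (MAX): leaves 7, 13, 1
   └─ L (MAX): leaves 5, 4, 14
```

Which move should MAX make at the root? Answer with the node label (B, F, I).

B

C (MAX): max(5, 15, 7) = 15
D (MAX): max(13, 6, 12) = 13
E (MAX): max(6, 15, 7) = 15
B (MIN): min(15, 13, 15) = 13
G (MAX): max(4, 5, 1) = 5
H (MAX): max(7, 10, 2) = 10
F (MIN): min(5, 10, 5) = 5
J (MAX): max(10, 3, 7) = 10
K (MAX): max(7, 13, 1) = 13
L (MAX): max(5, 4, 14) = 14
I (MIN): min(10, 13, 14) = 10
Root (MAX): max(13, 5, 10) = 13
MAX picks the child with the highest value: B (value 13).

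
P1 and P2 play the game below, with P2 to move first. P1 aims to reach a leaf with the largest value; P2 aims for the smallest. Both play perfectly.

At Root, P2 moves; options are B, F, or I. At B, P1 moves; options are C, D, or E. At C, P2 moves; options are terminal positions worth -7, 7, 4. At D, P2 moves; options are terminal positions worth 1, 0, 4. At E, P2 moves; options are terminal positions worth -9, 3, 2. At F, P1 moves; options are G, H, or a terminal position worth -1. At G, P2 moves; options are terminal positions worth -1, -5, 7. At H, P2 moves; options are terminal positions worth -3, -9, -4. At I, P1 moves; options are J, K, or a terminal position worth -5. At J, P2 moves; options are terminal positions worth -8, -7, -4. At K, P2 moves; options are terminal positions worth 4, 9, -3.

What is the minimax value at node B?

0

C: min(-7, 7, 4) = -7
D: min(1, 0, 4) = 0
E: min(-9, 3, 2) = -9
B: max(-7, 0, -9) = 0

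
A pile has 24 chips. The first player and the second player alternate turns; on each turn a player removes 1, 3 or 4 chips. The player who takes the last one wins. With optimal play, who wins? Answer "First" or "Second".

Compute winning (W) and losing (L) positions by backward induction:
i:   0  1  2  3  4  5  6  7  8  9 10 11 12 13 14 15 16 17 18 19 20 21 22 23 24
     L  W  L  W  W  W  W  L  W  L  W  W  W  W  L  W  L  W  W  W  W  L  W  L  W
Position 24 is W, so the first player wins.

First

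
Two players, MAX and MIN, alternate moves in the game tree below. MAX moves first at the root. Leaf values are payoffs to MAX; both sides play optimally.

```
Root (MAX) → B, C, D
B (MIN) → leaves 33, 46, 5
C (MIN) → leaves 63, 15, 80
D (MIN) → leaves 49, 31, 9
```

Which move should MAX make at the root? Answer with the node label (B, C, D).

C

B (MIN): min(33, 46, 5) = 5
C (MIN): min(63, 15, 80) = 15
D (MIN): min(49, 31, 9) = 9
Root (MAX): max(5, 15, 9) = 15
MAX picks the child with the highest value: C (value 15).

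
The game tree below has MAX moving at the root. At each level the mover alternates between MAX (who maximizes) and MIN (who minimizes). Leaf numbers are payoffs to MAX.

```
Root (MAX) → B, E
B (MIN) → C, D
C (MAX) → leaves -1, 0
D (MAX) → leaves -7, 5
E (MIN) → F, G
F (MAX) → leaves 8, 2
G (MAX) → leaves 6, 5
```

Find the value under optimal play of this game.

C (MAX): max(-1, 0) = 0
D (MAX): max(-7, 5) = 5
B (MIN): min(0, 5) = 0
F (MAX): max(8, 2) = 8
G (MAX): max(6, 5) = 6
E (MIN): min(8, 6) = 6
Root (MAX): max(0, 6) = 6

6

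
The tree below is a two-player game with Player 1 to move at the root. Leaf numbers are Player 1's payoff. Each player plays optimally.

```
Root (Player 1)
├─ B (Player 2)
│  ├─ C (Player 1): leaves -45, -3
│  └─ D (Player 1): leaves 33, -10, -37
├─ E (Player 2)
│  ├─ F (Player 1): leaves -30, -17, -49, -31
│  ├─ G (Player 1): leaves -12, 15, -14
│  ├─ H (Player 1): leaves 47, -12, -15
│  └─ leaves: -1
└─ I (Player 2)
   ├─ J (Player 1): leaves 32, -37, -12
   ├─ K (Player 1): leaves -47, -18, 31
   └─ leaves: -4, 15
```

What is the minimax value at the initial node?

-3

C (Player 1): max(-45, -3) = -3
D (Player 1): max(33, -10, -37) = 33
B (Player 2): min(-3, 33) = -3
F (Player 1): max(-30, -17, -49, -31) = -17
G (Player 1): max(-12, 15, -14) = 15
H (Player 1): max(47, -12, -15) = 47
E (Player 2): min(-17, 15, 47, -1) = -17
J (Player 1): max(32, -37, -12) = 32
K (Player 1): max(-47, -18, 31) = 31
I (Player 2): min(32, 31, -4, 15) = -4
Root (Player 1): max(-3, -17, -4) = -3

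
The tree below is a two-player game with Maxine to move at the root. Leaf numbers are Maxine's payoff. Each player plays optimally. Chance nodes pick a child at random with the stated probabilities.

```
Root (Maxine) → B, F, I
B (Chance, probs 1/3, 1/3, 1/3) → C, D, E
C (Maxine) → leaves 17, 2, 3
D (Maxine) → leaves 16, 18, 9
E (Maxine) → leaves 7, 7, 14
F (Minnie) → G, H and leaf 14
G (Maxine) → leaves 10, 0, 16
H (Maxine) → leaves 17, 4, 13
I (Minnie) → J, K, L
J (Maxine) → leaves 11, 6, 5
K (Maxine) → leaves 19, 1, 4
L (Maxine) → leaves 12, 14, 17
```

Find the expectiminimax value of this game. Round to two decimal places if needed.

16.33

C (Maxine): max(17, 2, 3) = 17
D (Maxine): max(16, 18, 9) = 18
E (Maxine): max(7, 7, 14) = 14
B (Chance): 1/3·17 + 1/3·18 + 1/3·14 = 16.33
G (Maxine): max(10, 0, 16) = 16
H (Maxine): max(17, 4, 13) = 17
F (Minnie): min(16, 17, 14) = 14
J (Maxine): max(11, 6, 5) = 11
K (Maxine): max(19, 1, 4) = 19
L (Maxine): max(12, 14, 17) = 17
I (Minnie): min(11, 19, 17) = 11
Root (Maxine): max(16.33, 14, 11) = 16.33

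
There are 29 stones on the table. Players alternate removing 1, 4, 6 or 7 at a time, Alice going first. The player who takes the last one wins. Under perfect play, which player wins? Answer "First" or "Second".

First

i:   0  1  2  3  4  5  6  7  8  9 10 11 12 13 14 15 16 17 18 19 20 21 22 23 24 25 26 27 28 29
     L  W  L  W  W  L  W  W  W  W  L  W  W  L  W  L  W  W  L  W  W  W  W  L  W  W  L  W  L  W
Position 29 is W, so the first player wins.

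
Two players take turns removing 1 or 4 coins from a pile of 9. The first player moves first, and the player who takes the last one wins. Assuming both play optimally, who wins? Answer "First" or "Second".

W/L table (W = player to move can force a win):
i:   0  1  2  3  4  5  6  7  8  9
     L  W  L  W  W  L  W  L  W  W
Position 9 is W, so the first player wins.

First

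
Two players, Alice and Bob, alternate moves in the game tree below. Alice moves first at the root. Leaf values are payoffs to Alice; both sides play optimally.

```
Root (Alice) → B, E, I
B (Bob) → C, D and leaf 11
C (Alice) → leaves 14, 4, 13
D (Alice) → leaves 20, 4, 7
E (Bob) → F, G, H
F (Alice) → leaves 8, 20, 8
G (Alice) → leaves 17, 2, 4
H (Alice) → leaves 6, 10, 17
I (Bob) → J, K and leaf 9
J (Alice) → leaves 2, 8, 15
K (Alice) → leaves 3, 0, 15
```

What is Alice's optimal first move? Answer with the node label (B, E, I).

C (Alice): max(14, 4, 13) = 14
D (Alice): max(20, 4, 7) = 20
B (Bob): min(14, 20, 11) = 11
F (Alice): max(8, 20, 8) = 20
G (Alice): max(17, 2, 4) = 17
H (Alice): max(6, 10, 17) = 17
E (Bob): min(20, 17, 17) = 17
J (Alice): max(2, 8, 15) = 15
K (Alice): max(3, 0, 15) = 15
I (Bob): min(15, 15, 9) = 9
Root (Alice): max(11, 17, 9) = 17
Alice picks the child with the highest value: E (value 17).

E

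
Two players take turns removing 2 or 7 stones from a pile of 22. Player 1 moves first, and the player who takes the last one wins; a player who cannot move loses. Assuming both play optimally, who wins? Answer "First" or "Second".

Positions where the player to move wins (W) vs loses (L):
i:   0  1  2  3  4  5  6  7  8  9 10 11 12 13 14 15 16 17 18 19 20 21 22
     L  L  W  W  L  L  W  W  W  L  L  W  W  L  L  W  W  W  L  L  W  W  L
Position 22 is L, so the second player wins.

Second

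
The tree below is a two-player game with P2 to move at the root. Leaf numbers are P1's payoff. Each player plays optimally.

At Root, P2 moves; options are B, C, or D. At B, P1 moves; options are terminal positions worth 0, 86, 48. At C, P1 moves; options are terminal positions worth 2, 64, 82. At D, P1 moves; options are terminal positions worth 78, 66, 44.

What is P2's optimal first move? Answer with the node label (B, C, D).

B (P1): max(0, 86, 48) = 86
C (P1): max(2, 64, 82) = 82
D (P1): max(78, 66, 44) = 78
Root (P2): min(86, 82, 78) = 78
P2 picks the child with the lowest value: D (value 78).

D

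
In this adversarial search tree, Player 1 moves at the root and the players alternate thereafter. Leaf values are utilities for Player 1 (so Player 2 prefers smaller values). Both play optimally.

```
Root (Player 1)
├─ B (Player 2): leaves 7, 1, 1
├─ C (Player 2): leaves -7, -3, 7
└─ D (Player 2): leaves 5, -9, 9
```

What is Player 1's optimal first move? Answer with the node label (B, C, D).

B (Player 2): min(7, 1, 1) = 1
C (Player 2): min(-7, -3, 7) = -7
D (Player 2): min(5, -9, 9) = -9
Root (Player 1): max(1, -7, -9) = 1
Player 1 picks the child with the highest value: B (value 1).

B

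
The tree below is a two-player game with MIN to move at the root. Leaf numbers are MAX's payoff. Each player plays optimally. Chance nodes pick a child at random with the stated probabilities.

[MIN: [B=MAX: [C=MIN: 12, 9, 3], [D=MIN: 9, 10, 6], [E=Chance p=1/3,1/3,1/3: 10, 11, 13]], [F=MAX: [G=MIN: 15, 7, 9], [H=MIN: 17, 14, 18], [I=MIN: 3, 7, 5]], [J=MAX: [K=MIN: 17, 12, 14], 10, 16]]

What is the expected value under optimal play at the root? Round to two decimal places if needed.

11.33

C (MIN): min(12, 9, 3) = 3
D (MIN): min(9, 10, 6) = 6
E (Chance): 1/3·10 + 1/3·11 + 1/3·13 = 11.33
B (MAX): max(3, 6, 11.33) = 11.33
G (MIN): min(15, 7, 9) = 7
H (MIN): min(17, 14, 18) = 14
I (MIN): min(3, 7, 5) = 3
F (MAX): max(7, 14, 3) = 14
K (MIN): min(17, 12, 14) = 12
J (MAX): max(12, 10, 16) = 16
Root (MIN): min(11.33, 14, 16) = 11.33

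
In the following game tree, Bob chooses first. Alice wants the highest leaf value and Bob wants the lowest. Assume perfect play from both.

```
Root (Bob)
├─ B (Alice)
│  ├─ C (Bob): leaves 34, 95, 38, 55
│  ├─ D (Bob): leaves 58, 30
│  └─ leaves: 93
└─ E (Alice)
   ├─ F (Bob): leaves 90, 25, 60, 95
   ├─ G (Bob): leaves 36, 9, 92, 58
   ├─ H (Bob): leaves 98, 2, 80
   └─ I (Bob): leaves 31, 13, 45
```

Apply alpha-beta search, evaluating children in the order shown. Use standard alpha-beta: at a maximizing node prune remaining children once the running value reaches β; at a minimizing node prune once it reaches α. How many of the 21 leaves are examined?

17

C [α=-∞,β=+∞]: v=34
D [α=34,β=+∞]: v=30
B [α=-∞,β=+∞]: v=93
F [α=-∞,β=93]: v=25
G [α=25,β=93]: v=9 after child 2 ≤ α → α-cutoff, skip 2
H [α=25,β=93]: v=2 after child 2 ≤ α → α-cutoff, skip 1
I [α=25,β=93]: v=13 after child 2 ≤ α → α-cutoff, skip 1
E [α=-∞,β=93]: v=25
Root [α=-∞,β=+∞]: v=25
Leaves evaluated: 17 of 21.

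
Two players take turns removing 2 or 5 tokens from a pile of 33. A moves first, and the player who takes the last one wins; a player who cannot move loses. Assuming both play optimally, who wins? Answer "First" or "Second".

First

Mark each pile size as W (mover wins) or L (mover loses):
i:   0  1  2  3  4  5  6  7  8  9 10 11 12 13 14 15 16 17 18 19 20 21 22 23 24 25 26 27 28 29 30 31 32 33
     L  L  W  W  L  W  W  L  L  W  W  L  W  W  L  L  W  W  L  W  W  L  L  W  W  L  W  W  L  L  W  W  L  W
Position 33 is W, so the first player wins.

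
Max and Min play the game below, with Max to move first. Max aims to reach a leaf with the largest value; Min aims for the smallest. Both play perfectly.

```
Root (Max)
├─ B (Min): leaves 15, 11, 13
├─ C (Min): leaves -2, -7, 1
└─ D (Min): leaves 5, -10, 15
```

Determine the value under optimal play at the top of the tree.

B (Min): min(15, 11, 13) = 11
C (Min): min(-2, -7, 1) = -7
D (Min): min(5, -10, 15) = -10
Root (Max): max(11, -7, -10) = 11

11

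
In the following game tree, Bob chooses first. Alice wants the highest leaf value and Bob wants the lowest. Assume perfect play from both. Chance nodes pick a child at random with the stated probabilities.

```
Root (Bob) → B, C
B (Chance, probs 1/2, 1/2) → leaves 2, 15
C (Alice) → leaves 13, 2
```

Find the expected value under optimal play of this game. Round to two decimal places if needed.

B (Chance): 1/2·2 + 1/2·15 = 8.5
C (Alice): max(13, 2) = 13
Root (Bob): min(8.5, 13) = 8.5

8.5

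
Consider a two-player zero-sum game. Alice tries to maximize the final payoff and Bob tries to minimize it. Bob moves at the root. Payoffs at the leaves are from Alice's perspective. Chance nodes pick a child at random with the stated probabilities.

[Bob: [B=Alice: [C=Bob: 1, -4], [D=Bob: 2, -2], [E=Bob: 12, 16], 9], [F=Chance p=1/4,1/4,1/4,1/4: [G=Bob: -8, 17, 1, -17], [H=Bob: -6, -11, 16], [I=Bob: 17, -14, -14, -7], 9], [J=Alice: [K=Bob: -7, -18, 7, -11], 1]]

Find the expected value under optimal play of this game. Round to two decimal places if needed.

-8.25

C (Bob): min(1, -4) = -4
D (Bob): min(2, -2) = -2
E (Bob): min(12, 16) = 12
B (Alice): max(-4, -2, 12, 9) = 12
G (Bob): min(-8, 17, 1, -17) = -17
H (Bob): min(-6, -11, 16) = -11
I (Bob): min(17, -14, -14, -7) = -14
F (Chance): 1/4·-17 + 1/4·-11 + 1/4·-14 + 1/4·9 = -8.25
K (Bob): min(-7, -18, 7, -11) = -18
J (Alice): max(-18, 1) = 1
Root (Bob): min(12, -8.25, 1) = -8.25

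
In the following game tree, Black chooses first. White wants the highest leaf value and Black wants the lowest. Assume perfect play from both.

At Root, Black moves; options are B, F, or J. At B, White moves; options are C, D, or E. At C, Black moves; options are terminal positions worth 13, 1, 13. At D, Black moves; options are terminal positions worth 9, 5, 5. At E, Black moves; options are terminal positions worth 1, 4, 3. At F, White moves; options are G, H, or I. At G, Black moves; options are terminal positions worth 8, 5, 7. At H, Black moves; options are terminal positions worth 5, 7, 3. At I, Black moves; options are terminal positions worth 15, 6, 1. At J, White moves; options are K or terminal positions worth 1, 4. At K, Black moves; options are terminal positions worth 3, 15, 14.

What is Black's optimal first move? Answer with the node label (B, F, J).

J

C (Black): min(13, 1, 13) = 1
D (Black): min(9, 5, 5) = 5
E (Black): min(1, 4, 3) = 1
B (White): max(1, 5, 1) = 5
G (Black): min(8, 5, 7) = 5
H (Black): min(5, 7, 3) = 3
I (Black): min(15, 6, 1) = 1
F (White): max(5, 3, 1) = 5
K (Black): min(3, 15, 14) = 3
J (White): max(3, 1, 4) = 4
Root (Black): min(5, 5, 4) = 4
Black picks the child with the lowest value: J (value 4).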